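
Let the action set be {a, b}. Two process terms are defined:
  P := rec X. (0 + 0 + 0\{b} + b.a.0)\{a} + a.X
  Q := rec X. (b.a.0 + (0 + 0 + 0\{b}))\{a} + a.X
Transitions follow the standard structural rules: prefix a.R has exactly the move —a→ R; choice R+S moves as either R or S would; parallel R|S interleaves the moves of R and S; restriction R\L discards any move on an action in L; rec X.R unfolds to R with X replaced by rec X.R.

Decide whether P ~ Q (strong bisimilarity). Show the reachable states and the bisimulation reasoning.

LTS(P): 2 reachable states
  m0 = rec X. (0 + 0 + 0\{b} + b.a.0)\{a} + a.X | —a→ m0, —b→ m1
  m1 = (a.0)\{a} | (no moves)
LTS(Q): 2 reachable states
  n0 = rec X. (b.a.0 + (0 + 0 + 0\{b}))\{a} + a.X | —a→ n0, —b→ n1
  n1 = (a.0)\{a} | (no moves)
Partition-refinement fixed point:
  B0 = {m0, n0}
  B1 = {m1, n1}
m0 ∈ B0, n0 ∈ B0 → same block

P ~ Q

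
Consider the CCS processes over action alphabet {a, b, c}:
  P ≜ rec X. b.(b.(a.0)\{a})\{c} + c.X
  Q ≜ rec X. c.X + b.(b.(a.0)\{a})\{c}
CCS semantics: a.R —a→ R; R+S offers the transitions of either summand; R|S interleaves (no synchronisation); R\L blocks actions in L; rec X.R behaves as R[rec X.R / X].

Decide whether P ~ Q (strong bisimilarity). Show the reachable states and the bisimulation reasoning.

YES

LTS(P): 3 reachable states
  p0 = rec X. b.(b.(a.0)\{a})\{c} + c.X :: ··b··> p1, ··c··> p0
  p1 = (b.(a.0)\{a})\{c} :: ··b··> p2
  p2 = (a.0)\{a}\{c} :: stopped
LTS(Q): 3 reachable states
  q0 = rec X. c.X + b.(b.(a.0)\{a})\{c} :: ··b··> q1, ··c··> q0
  q1 = (b.(a.0)\{a})\{c} :: ··b··> q2
  q2 = (a.0)\{a}\{c} :: stopped
Coarsest stable partition (strong bisimilarity classes):
  B0 = {p0, q0}
  B1 = {p1, q1}
  B2 = {p2, q2}
p0 ∈ B0, q0 ∈ B0 → same block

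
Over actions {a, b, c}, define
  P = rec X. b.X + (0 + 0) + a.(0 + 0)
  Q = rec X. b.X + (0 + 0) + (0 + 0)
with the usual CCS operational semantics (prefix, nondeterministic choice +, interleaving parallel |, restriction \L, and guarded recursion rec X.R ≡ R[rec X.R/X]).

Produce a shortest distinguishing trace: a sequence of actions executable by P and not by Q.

a

LTS(P): 2 reachable states
  s0 = rec X. b.X + (0 + 0) + a.(0 + 0) ⊢ —a→ s1, —b→ s0
  s1 = 0 + 0 ⊢ ·
LTS(Q): 1 reachable states
  t0 = rec X. b.X + (0 + 0) + (0 + 0) ⊢ —b→ t0
Executing a from P (initial set {s0}):
  after a @ step 1: {s1}
  P completes σ.
Executing a from Q (initial set {t0}):
  after a @ step 1: ∅ (Q stuck)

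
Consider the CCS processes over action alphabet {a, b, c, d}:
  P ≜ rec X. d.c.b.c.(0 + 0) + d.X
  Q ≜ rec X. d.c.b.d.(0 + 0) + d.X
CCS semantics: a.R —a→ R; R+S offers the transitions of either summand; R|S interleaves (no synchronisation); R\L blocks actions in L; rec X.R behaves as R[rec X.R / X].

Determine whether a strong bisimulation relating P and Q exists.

Reachable graph of P (5 states):
  m0 = rec X. d.c.b.c.(0 + 0) + d.X has moves —d→ m0, —d→ m1
  m1 = c.b.c.(0 + 0) has moves —c→ m2
  m2 = b.c.(0 + 0) has moves —b→ m3
  m3 = c.(0 + 0) has moves —c→ m4
  m4 = 0 + 0 has moves deadlocked
Reachable graph of Q (5 states):
  n0 = rec X. d.c.b.d.(0 + 0) + d.X has moves —d→ n0, —d→ n1
  n1 = c.b.d.(0 + 0) has moves —c→ n2
  n2 = b.d.(0 + 0) has moves —b→ n3
  n3 = d.(0 + 0) has moves —d→ n4
  n4 = 0 + 0 has moves deadlocked
Coarsest stable partition (strong bisimilarity classes):
  B0 = {m0}
  B1 = {m1}
  B2 = {m2}
  B3 = {m3}
  B4 = {m4, n4}
  B5 = {n0}
  B6 = {n1}
  B7 = {n2}
  B8 = {n3}
m0 ∈ B0, n0 ∈ B5 → different blocks

NO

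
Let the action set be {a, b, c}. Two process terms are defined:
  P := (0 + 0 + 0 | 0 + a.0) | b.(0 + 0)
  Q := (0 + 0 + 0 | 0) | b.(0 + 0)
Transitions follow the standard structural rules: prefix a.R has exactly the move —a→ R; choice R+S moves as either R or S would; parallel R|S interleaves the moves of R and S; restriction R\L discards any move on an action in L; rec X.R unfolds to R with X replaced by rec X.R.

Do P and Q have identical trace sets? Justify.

Reachable graph of P (4 states):
  u0 = (0 + 0 + 0 | 0 + a.0) | b.(0 + 0) → =a=> u1, =b=> u2
  u1 = 0 | b.(0 + 0) → =b=> u3
  u2 = (0 + 0 + 0 | 0 + a.0) | (0 + 0) → =a=> u3
  u3 = 0 | (0 + 0) → stopped
Reachable graph of Q (2 states):
  v0 = (0 + 0 + 0 | 0) | b.(0 + 0) → =b=> v1
  v1 = (0 + 0 + 0 | 0) | (0 + 0) → stopped
Trace ⟨a⟩ through P, begin at {u0}:
  after a @ step 1: {u1}
  ✓ P
Trace ⟨a⟩ through Q, begin at {v0}:
  after a @ step 1: ∅ (Q stuck)

traces(P) ≠ traces(Q) — witness ⟨a⟩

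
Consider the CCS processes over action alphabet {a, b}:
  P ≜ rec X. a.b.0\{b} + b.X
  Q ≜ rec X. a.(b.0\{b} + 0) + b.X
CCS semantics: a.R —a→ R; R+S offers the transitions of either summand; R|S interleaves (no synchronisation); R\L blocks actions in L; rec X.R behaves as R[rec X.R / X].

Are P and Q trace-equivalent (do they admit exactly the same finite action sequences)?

YES

LTS(P): 3 reachable states
  m0 = rec X. a.b.0\{b} + b.X | =a=> m1, =b=> m0
  m1 = b.0\{b} | =b=> m2
  m2 = 0\{b} | ·
LTS(Q): 3 reachable states
  n0 = rec X. a.(b.0\{b} + 0) + b.X | =a=> n1, =b=> n0
  n1 = b.0\{b} + 0 | =b=> n2
  n2 = 0\{b} | ·
Coarsest stable partition (strong bisimilarity classes):
  B0 = {m0, n0}
  B1 = {m1, n1}
  B2 = {m2, n2}
m0 ∈ B0, n0 ∈ B0 → same block
Bisimilar ⇒ trace-equivalent.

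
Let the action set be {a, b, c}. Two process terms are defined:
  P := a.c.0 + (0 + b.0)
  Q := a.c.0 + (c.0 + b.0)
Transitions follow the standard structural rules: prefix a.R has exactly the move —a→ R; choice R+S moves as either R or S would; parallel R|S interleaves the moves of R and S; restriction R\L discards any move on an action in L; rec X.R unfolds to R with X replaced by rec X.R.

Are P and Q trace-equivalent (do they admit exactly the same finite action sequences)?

NO — witness ⟨c⟩

Reachable graph of P (3 states):
  p0 = a.c.0 + (0 + b.0) ⊢ ··a··> p1, ··b··> p2
  p1 = c.0 ⊢ ··c··> p2
  p2 = 0 ⊢ deadlocked
Reachable graph of Q (3 states):
  q0 = a.c.0 + (c.0 + b.0) ⊢ ··a··> q1, ··b··> q2, ··c··> q2
  q1 = c.0 ⊢ ··c··> q2
  q2 = 0 ⊢ deadlocked
Trace ⟨c⟩ through Q, begin at {q0}:
  after c @ step 1: {q2}
  ✓ Q
Trace ⟨c⟩ through P, begin at {p0}:
  after c @ step 1: ∅  — P cannot continue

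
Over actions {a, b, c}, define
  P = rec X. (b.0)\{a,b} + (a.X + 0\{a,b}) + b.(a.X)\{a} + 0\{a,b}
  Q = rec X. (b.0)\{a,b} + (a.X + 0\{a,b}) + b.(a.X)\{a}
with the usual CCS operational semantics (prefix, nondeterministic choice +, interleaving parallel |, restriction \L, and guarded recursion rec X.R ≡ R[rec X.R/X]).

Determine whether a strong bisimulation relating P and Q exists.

bisimilar

Reachable graph of P (2 states):
  m0 = rec X. (b.0)\{a,b} + (a.X + 0\{a,b}) + b.(a.X)\{a} + 0\{a,b} :: --a--▸ m0, --b--▸ m1
  m1 = (a.(rec X. (b.0)\{a,b} + (a.X + 0\{a,b}) + b.(a.X)\{a} + 0\{a,b}))\{a} :: deadlocked
Reachable graph of Q (2 states):
  n0 = rec X. (b.0)\{a,b} + (a.X + 0\{a,b}) + b.(a.X)\{a} :: --a--▸ n0, --b--▸ n1
  n1 = (a.(rec X. (b.0)\{a,b} + (a.X + 0\{a,b}) + b.(a.X)\{a}))\{a} :: deadlocked
Bisimilarity quotient blocks:
  B0 = {m0, n0}
  B1 = {m1, n1}
m0 ∈ B0, n0 ∈ B0 → same block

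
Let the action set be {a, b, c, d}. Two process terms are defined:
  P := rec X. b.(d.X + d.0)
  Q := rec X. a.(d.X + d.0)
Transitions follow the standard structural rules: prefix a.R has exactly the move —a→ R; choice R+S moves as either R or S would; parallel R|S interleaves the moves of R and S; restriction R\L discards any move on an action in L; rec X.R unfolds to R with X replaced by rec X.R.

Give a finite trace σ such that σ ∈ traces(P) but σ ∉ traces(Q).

Reachable graph of P (3 states):
  s0 = rec X. b.(d.X + d.0) → --b--▸ s1
  s1 = d.(rec X. b.(d.X + d.0)) + d.0 → --d--▸ s0, --d--▸ s2
  s2 = 0 → ∅
Reachable graph of Q (3 states):
  t0 = rec X. a.(d.X + d.0) → --a--▸ t1
  t1 = d.(rec X. a.(d.X + d.0)) + d.0 → --d--▸ t0, --d--▸ t2
  t2 = 0 → ∅
Run σ = ⟨b⟩ on P: start {s0}
  [1] b ⇒ {s1}
  P completes σ.
Run σ = ⟨b⟩ on Q: start {t0}
  [1] b ⇒ no successor for Q

b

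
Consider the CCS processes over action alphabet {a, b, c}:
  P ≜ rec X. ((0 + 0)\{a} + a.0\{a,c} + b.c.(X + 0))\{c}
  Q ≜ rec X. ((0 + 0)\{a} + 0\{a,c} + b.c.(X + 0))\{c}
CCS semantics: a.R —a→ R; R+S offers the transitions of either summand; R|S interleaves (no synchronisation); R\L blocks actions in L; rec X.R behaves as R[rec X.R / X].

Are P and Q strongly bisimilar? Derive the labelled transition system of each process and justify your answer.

P's transition system — 3 states:
  s0 = rec X. ((0 + 0)\{a} + a.0\{a,c} + b.c.(X + 0))\{c} | ··a··> s1, ··b··> s2
  s1 = 0\{a,c}\{c} | stopped
  s2 = (c.((rec X. ((0 + 0)\{a} + a.0\{a,c} + b.c.(X + 0))\{c}) + 0))\{c} | stopped
Q's transition system — 2 states:
  t0 = rec X. ((0 + 0)\{a} + 0\{a,c} + b.c.(X + 0))\{c} | ··b··> t1
  t1 = (c.((rec X. ((0 + 0)\{a} + 0\{a,c} + b.c.(X + 0))\{c}) + 0))\{c} | stopped
Partition-refinement fixed point:
  B0 = {s0}
  B1 = {s1, s2, t1}
  B2 = {t0}
s0 ∈ B0, t0 ∈ B2 → different blocks

NO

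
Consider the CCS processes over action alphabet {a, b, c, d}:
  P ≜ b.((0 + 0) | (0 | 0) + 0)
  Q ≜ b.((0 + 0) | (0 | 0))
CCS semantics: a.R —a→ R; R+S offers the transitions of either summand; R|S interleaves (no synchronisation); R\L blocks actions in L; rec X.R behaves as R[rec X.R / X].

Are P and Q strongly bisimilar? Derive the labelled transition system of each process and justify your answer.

Reachable graph of P (2 states):
  p0 = b.((0 + 0) | (0 | 0) + 0) → =b=> p1
  p1 = (0 + 0) | (0 | 0) + 0 → ∅
Reachable graph of Q (2 states):
  q0 = b.((0 + 0) | (0 | 0)) → =b=> q1
  q1 = (0 + 0) | (0 | 0) → ∅
Partition-refinement fixed point:
  B0 = {p0, q0}
  B1 = {p1, q1}
p0 ∈ B0, q0 ∈ B0 → same block

YES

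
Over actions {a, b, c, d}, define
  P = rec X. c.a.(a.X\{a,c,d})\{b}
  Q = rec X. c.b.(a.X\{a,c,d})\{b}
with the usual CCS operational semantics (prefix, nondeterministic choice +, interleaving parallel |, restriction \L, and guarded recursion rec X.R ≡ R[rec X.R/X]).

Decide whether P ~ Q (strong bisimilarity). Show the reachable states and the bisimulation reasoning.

not bisimilar

LTS(P): 4 reachable states
  s0 = rec X. c.a.(a.X\{a,c,d})\{b} → —c→ s1
  s1 = a.(a.(rec X. c.a.(a.X\{a,c,d})\{b})\{a,c,d})\{b} → —a→ s2
  s2 = (a.(rec X. c.a.(a.X\{a,c,d})\{b})\{a,c,d})\{b} → —a→ s3
  s3 = (rec X. c.a.(a.X\{a,c,d})\{b})\{a,c,d}\{b} → (no moves)
LTS(Q): 4 reachable states
  t0 = rec X. c.b.(a.X\{a,c,d})\{b} → —c→ t1
  t1 = b.(a.(rec X. c.b.(a.X\{a,c,d})\{b})\{a,c,d})\{b} → —b→ t2
  t2 = (a.(rec X. c.b.(a.X\{a,c,d})\{b})\{a,c,d})\{b} → —a→ t3
  t3 = (rec X. c.b.(a.X\{a,c,d})\{b})\{a,c,d}\{b} → (no moves)
Coarsest stable partition (strong bisimilarity classes):
  B0 = {s0}
  B1 = {s1}
  B2 = {s2, t2}
  B3 = {s3, t3}
  B4 = {t0}
  B5 = {t1}
s0 ∈ B0, t0 ∈ B4 → different blocks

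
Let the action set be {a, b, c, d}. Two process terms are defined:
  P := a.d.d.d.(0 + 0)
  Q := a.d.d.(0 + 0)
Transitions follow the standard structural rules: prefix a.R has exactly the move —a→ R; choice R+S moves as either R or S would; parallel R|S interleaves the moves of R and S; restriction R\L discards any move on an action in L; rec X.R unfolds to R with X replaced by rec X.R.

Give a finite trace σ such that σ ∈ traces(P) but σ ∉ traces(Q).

LTS(P): 5 reachable states
  s0 = a.d.d.d.(0 + 0) ⊢ -a-> s1
  s1 = d.d.d.(0 + 0) ⊢ -d-> s2
  s2 = d.d.(0 + 0) ⊢ -d-> s3
  s3 = d.(0 + 0) ⊢ -d-> s4
  s4 = 0 + 0 ⊢ ∅
LTS(Q): 4 reachable states
  t0 = a.d.d.(0 + 0) ⊢ -a-> t1
  t1 = d.d.(0 + 0) ⊢ -d-> t2
  t2 = d.(0 + 0) ⊢ -d-> t3
  t3 = 0 + 0 ⊢ ∅
Run σ = ⟨addd⟩ on P: start {s0}
  step 1 (a): {s1}
  step 2 (d): {s2}
  step 3 (d): {s3}
  step 4 (d): {s4}
  P completes σ.
Run σ = ⟨addd⟩ on Q: start {t0}
  step 1 (a): {t1}
  step 2 (d): {t2}
  step 3 (d): {t3}
  step 4 (d): ∅ (Q stuck)

addd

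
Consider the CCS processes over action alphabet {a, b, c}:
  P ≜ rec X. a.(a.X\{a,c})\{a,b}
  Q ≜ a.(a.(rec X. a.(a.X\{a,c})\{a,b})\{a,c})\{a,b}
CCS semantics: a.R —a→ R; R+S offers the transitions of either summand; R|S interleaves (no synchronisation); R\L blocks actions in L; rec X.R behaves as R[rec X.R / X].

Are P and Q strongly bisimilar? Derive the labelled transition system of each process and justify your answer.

bisimilar

Reachable graph of P (2 states):
  p0 = rec X. a.(a.X\{a,c})\{a,b} → ··a··> p1
  p1 = (a.(rec X. a.(a.X\{a,c})\{a,b})\{a,c})\{a,b} → deadlocked
Reachable graph of Q (2 states):
  q0 = a.(a.(rec X. a.(a.X\{a,c})\{a,b})\{a,c})\{a,b} → ··a··> q1
  q1 = (a.(rec X. a.(a.X\{a,c})\{a,b})\{a,c})\{a,b} → deadlocked
Bisimilarity quotient blocks:
  B0 = {p0, q0}
  B1 = {p1, q1}
p0 ∈ B0, q0 ∈ B0 → same block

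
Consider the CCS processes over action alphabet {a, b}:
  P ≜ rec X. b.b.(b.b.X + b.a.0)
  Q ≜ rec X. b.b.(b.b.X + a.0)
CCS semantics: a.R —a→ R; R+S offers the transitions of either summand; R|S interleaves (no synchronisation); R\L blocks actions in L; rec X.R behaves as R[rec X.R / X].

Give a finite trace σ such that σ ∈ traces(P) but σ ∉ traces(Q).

bbba

Reachable graph of P (6 states):
  m0 = rec X. b.b.(b.b.X + b.a.0) | —b→ m1
  m1 = b.(b.b.(rec X. b.b.(b.b.X + b.a.0)) + b.a.0) | —b→ m2
  m2 = b.b.(rec X. b.b.(b.b.X + b.a.0)) + b.a.0 | —b→ m3, —b→ m4
  m3 = a.0 | —a→ m5
  m4 = b.(rec X. b.b.(b.b.X + b.a.0)) | —b→ m0
  m5 = 0 | deadlocked
Reachable graph of Q (5 states):
  n0 = rec X. b.b.(b.b.X + a.0) | —b→ n1
  n1 = b.(b.b.(rec X. b.b.(b.b.X + a.0)) + a.0) | —b→ n2
  n2 = b.b.(rec X. b.b.(b.b.X + a.0)) + a.0 | —a→ n3, —b→ n4
  n3 = 0 | deadlocked
  n4 = b.(rec X. b.b.(b.b.X + a.0)) | —b→ n0
Trace ⟨bbba⟩ through P, begin at {m0}:
  [1] b ⇒ {m1}
  [2] b ⇒ {m2}
  [3] b ⇒ {m3, m4}
  [4] a ⇒ {m5}
  P completes σ.
Trace ⟨bbba⟩ through Q, begin at {n0}:
  [1] b ⇒ {n1}
  [2] b ⇒ {n2}
  [3] b ⇒ {n4}
  [4] a ⇒ ∅ (Q stuck)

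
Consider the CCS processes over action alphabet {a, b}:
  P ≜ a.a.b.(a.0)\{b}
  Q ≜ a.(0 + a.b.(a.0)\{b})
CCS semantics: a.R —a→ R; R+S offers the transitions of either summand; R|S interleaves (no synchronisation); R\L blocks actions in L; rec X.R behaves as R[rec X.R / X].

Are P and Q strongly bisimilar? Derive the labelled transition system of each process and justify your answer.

P ~ Q

P's transition system — 5 states:
  s0 = a.a.b.(a.0)\{b} → =a=> s1
  s1 = a.b.(a.0)\{b} → =a=> s2
  s2 = b.(a.0)\{b} → =b=> s3
  s3 = (a.0)\{b} → =a=> s4
  s4 = 0\{b} → (no moves)
Q's transition system — 5 states:
  t0 = a.(0 + a.b.(a.0)\{b}) → =a=> t1
  t1 = 0 + a.b.(a.0)\{b} → =a=> t2
  t2 = b.(a.0)\{b} → =b=> t3
  t3 = (a.0)\{b} → =a=> t4
  t4 = 0\{b} → (no moves)
Coarsest stable partition (strong bisimilarity classes):
  B0 = {s0, t0}
  B1 = {s1, t1}
  B2 = {s2, t2}
  B3 = {s3, t3}
  B4 = {s4, t4}
s0 ∈ B0, t0 ∈ B0 → same block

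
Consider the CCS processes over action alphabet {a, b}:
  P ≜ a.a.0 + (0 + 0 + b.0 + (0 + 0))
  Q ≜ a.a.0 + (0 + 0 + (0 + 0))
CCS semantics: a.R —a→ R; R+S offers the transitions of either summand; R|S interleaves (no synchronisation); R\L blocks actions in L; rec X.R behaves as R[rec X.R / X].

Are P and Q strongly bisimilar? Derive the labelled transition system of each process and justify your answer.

LTS(P): 3 reachable states
  p0 = a.a.0 + (0 + 0 + b.0 + (0 + 0)) :: —a→ p1, —b→ p2
  p1 = a.0 :: —a→ p2
  p2 = 0 :: stopped
LTS(Q): 3 reachable states
  q0 = a.a.0 + (0 + 0 + (0 + 0)) :: —a→ q1
  q1 = a.0 :: —a→ q2
  q2 = 0 :: stopped
Coarsest stable partition (strong bisimilarity classes):
  B0 = {p0}
  B1 = {p2, q2}
  B2 = {p1, q1}
  B3 = {q0}
p0 ∈ B0, q0 ∈ B3 → different blocks

NO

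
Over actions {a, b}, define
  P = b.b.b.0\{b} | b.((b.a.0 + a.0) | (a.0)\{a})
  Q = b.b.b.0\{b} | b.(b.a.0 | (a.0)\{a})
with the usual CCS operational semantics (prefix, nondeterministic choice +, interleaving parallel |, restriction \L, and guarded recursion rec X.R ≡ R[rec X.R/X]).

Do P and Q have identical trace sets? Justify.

traces(P) ≠ traces(Q) — witness ⟨ba⟩

P's transition system — 16 states:
  s0 = b.b.b.0\{b} | b.((b.a.0 + a.0) | (a.0)\{a}) :: --b--▸ s1, --b--▸ s2
  s1 = b.b.0\{b} | b.((b.a.0 + a.0) | (a.0)\{a}) :: --b--▸ s3, --b--▸ s4
  s2 = b.b.b.0\{b} | ((b.a.0 + a.0) | (a.0)\{a}) :: --a--▸ s5, --b--▸ s4, --b--▸ s6
  s3 = b.0\{b} | b.((b.a.0 + a.0) | (a.0)\{a}) :: --b--▸ s7, --b--▸ s8
  s4 = b.b.0\{b} | ((b.a.0 + a.0) | (a.0)\{a}) :: --a--▸ s9, --b--▸ s10, --b--▸ s8
  s5 = b.b.b.0\{b} | (0 | (a.0)\{a}) :: --b--▸ s9
  s6 = b.b.b.0\{b} | (a.0 | (a.0)\{a}) :: --a--▸ s5, --b--▸ s10
  s7 = 0\{b} | b.((b.a.0 + a.0) | (a.0)\{a}) :: --b--▸ s11
  s8 = b.0\{b} | ((b.a.0 + a.0) | (a.0)\{a}) :: --a--▸ s12, --b--▸ s11, --b--▸ s13
  s9 = b.b.0\{b} | (0 | (a.0)\{a}) :: --b--▸ s12
  s10 = b.b.0\{b} | (a.0 | (a.0)\{a}) :: --a--▸ s9, --b--▸ s13
  s11 = 0\{b} | ((b.a.0 + a.0) | (a.0)\{a}) :: --a--▸ s14, --b--▸ s15
  s12 = b.0\{b} | (0 | (a.0)\{a}) :: --b--▸ s14
  s13 = b.0\{b} | (a.0 | (a.0)\{a}) :: --a--▸ s12, --b--▸ s15
  s14 = 0\{b} | (0 | (a.0)\{a}) :: ·
  s15 = 0\{b} | (a.0 | (a.0)\{a}) :: --a--▸ s14
Q's transition system — 16 states:
  t0 = b.b.b.0\{b} | b.(b.a.0 | (a.0)\{a}) :: --b--▸ t1, --b--▸ t2
  t1 = b.b.0\{b} | b.(b.a.0 | (a.0)\{a}) :: --b--▸ t3, --b--▸ t4
  t2 = b.b.b.0\{b} | (b.a.0 | (a.0)\{a}) :: --b--▸ t4, --b--▸ t5
  t3 = b.0\{b} | b.(b.a.0 | (a.0)\{a}) :: --b--▸ t6, --b--▸ t7
  t4 = b.b.0\{b} | (b.a.0 | (a.0)\{a}) :: --b--▸ t7, --b--▸ t8
  t5 = b.b.b.0\{b} | (a.0 | (a.0)\{a}) :: --a--▸ t9, --b--▸ t8
  t6 = 0\{b} | b.(b.a.0 | (a.0)\{a}) :: --b--▸ t10
  t7 = b.0\{b} | (b.a.0 | (a.0)\{a}) :: --b--▸ t10, --b--▸ t11
  t8 = b.b.0\{b} | (a.0 | (a.0)\{a}) :: --a--▸ t12, --b--▸ t11
  t9 = b.b.b.0\{b} | (0 | (a.0)\{a}) :: --b--▸ t12
  t10 = 0\{b} | (b.a.0 | (a.0)\{a}) :: --b--▸ t13
  t11 = b.0\{b} | (a.0 | (a.0)\{a}) :: --a--▸ t14, --b--▸ t13
  t12 = b.b.0\{b} | (0 | (a.0)\{a}) :: --b--▸ t14
  t13 = 0\{b} | (a.0 | (a.0)\{a}) :: --a--▸ t15
  t14 = b.0\{b} | (0 | (a.0)\{a}) :: --b--▸ t15
  t15 = 0\{b} | (0 | (a.0)\{a}) :: ·
Trace ⟨ba⟩ through P, begin at {s0}:
  step 1 (b): {s1, s2}
  step 2 (a): {s5}
  P completes σ.
Trace ⟨ba⟩ through Q, begin at {t0}:
  step 1 (b): {t1, t2}
  step 2 (a): ∅  — Q cannot continue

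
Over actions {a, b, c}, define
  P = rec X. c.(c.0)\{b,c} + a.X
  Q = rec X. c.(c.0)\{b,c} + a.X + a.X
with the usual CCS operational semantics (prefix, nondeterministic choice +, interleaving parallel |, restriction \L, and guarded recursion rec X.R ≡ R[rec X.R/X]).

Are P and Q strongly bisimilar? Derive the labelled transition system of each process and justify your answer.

YES

LTS(P): 2 reachable states
  u0 = rec X. c.(c.0)\{b,c} + a.X | --a--▸ u0, --c--▸ u1
  u1 = (c.0)\{b,c} | stopped
LTS(Q): 2 reachable states
  v0 = rec X. c.(c.0)\{b,c} + a.X + a.X | --a--▸ v0, --c--▸ v1
  v1 = (c.0)\{b,c} | stopped
Coarsest stable partition (strong bisimilarity classes):
  B0 = {u0, v0}
  B1 = {u1, v1}
u0 ∈ B0, v0 ∈ B0 → same block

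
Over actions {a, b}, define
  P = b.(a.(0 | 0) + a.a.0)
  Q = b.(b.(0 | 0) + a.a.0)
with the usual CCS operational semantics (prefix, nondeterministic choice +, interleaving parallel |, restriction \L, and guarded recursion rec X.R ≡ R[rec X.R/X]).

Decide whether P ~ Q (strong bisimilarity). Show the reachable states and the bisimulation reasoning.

NO

P's transition system — 5 states:
  s0 = b.(a.(0 | 0) + a.a.0) | =b=> s1
  s1 = a.(0 | 0) + a.a.0 | =a=> s2, =a=> s3
  s2 = 0 | 0 | ∅
  s3 = a.0 | =a=> s4
  s4 = 0 | ∅
Q's transition system — 5 states:
  t0 = b.(b.(0 | 0) + a.a.0) | =b=> t1
  t1 = b.(0 | 0) + a.a.0 | =a=> t2, =b=> t3
  t2 = a.0 | =a=> t4
  t3 = 0 | 0 | ∅
  t4 = 0 | ∅
Bisimilarity quotient blocks:
  B0 = {s0}
  B1 = {s1}
  B2 = {s2, s4, t3, t4}
  B3 = {s3, t2}
  B4 = {t0}
  B5 = {t1}
s0 ∈ B0, t0 ∈ B4 → different blocks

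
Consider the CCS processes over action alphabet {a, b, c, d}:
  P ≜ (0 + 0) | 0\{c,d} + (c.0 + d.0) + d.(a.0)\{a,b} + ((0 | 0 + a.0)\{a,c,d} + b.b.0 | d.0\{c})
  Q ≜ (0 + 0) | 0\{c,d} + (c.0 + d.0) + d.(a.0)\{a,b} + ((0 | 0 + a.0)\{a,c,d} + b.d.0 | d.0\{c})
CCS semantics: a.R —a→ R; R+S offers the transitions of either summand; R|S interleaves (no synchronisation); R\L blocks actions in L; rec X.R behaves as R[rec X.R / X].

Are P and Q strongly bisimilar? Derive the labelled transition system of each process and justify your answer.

not bisimilar

Reachable graph of P (8 states):
  m0 = (0 + 0) | 0\{c,d} + (c.0 + d.0) + d.(a.0)\{a,b} + ((0 | 0 + a.0)\{a,c,d} + b.b.0 | d.0\{c}) | —b→ m1, —c→ m2, —d→ m2, —d→ m3, —d→ m4
  m1 = b.0 | d.0\{c} | —b→ m5, —d→ m6
  m2 = 0 | ·
  m3 = (a.0)\{a,b} | ·
  m4 = b.b.0 | 0\{c} | —b→ m6
  m5 = 0 | d.0\{c} | —d→ m7
  m6 = b.0 | 0\{c} | —b→ m7
  m7 = 0 | 0\{c} | ·
Reachable graph of Q (8 states):
  n0 = (0 + 0) | 0\{c,d} + (c.0 + d.0) + d.(a.0)\{a,b} + ((0 | 0 + a.0)\{a,c,d} + b.d.0 | d.0\{c}) | —b→ n1, —c→ n2, —d→ n2, —d→ n3, —d→ n4
  n1 = d.0 | d.0\{c} | —d→ n5, —d→ n6
  n2 = 0 | ·
  n3 = (a.0)\{a,b} | ·
  n4 = b.d.0 | 0\{c} | —b→ n6
  n5 = 0 | d.0\{c} | —d→ n7
  n6 = d.0 | 0\{c} | —d→ n7
  n7 = 0 | 0\{c} | ·
Partition-refinement fixed point:
  B0 = {m0}
  B1 = {m2, m3, m7, n2, n3, n7}
  B2 = {m4}
  B3 = {m6}
  B4 = {m1}
  B5 = {m5, n5, n6}
  B6 = {n0}
  B7 = {n1}
  B8 = {n4}
m0 ∈ B0, n0 ∈ B6 → different blocks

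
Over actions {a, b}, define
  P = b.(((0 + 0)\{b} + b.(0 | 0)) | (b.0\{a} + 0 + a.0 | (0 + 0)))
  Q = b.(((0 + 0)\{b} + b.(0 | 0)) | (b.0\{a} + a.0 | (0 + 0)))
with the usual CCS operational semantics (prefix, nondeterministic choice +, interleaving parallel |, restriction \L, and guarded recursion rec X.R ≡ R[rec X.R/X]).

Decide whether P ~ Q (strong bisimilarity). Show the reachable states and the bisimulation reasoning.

LTS(P): 7 reachable states
  u0 = b.(((0 + 0)\{b} + b.(0 | 0)) | (b.0\{a} + 0 + a.0 | (0 + 0))) :: —b→ u1
  u1 = ((0 + 0)\{b} + b.(0 | 0)) | (b.0\{a} + 0 + a.0 | (0 + 0)) :: —a→ u2, —b→ u3, —b→ u4
  u2 = ((0 + 0)\{b} + b.(0 | 0)) | (0 | (0 + 0)) :: —b→ u5
  u3 = ((0 + 0)\{b} + b.(0 | 0)) | 0\{a} :: —b→ u6
  u4 = 0 | 0 | (b.0\{a} + 0 + a.0 | (0 + 0)) :: —a→ u5, —b→ u6
  u5 = 0 | 0 | (0 | (0 + 0)) :: ·
  u6 = 0 | 0 | 0\{a} :: ·
LTS(Q): 7 reachable states
  v0 = b.(((0 + 0)\{b} + b.(0 | 0)) | (b.0\{a} + a.0 | (0 + 0))) :: —b→ v1
  v1 = ((0 + 0)\{b} + b.(0 | 0)) | (b.0\{a} + a.0 | (0 + 0)) :: —a→ v2, —b→ v3, —b→ v4
  v2 = ((0 + 0)\{b} + b.(0 | 0)) | (0 | (0 + 0)) :: —b→ v5
  v3 = ((0 + 0)\{b} + b.(0 | 0)) | 0\{a} :: —b→ v6
  v4 = 0 | 0 | (b.0\{a} + a.0 | (0 + 0)) :: —a→ v5, —b→ v6
  v5 = 0 | 0 | (0 | (0 + 0)) :: ·
  v6 = 0 | 0 | 0\{a} :: ·
Bisimilarity quotient blocks:
  B0 = {u0, v0}
  B1 = {u1, v1}
  B2 = {u2, u3, v2, v3}
  B3 = {u5, u6, v5, v6}
  B4 = {u4, v4}
u0 ∈ B0, v0 ∈ B0 → same block

P ~ Q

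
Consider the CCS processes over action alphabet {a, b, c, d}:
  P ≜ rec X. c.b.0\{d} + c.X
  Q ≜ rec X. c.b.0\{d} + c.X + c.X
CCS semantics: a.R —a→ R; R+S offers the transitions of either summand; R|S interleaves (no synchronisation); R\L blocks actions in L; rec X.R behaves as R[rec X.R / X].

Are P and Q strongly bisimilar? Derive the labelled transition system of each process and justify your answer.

bisimilar

Reachable graph of P (3 states):
  u0 = rec X. c.b.0\{d} + c.X :: ··c··> u0, ··c··> u1
  u1 = b.0\{d} :: ··b··> u2
  u2 = 0\{d} :: ∅
Reachable graph of Q (3 states):
  v0 = rec X. c.b.0\{d} + c.X + c.X :: ··c··> v0, ··c··> v1
  v1 = b.0\{d} :: ··b··> v2
  v2 = 0\{d} :: ∅
Partition-refinement fixed point:
  B0 = {u0, v0}
  B1 = {u1, v1}
  B2 = {u2, v2}
u0 ∈ B0, v0 ∈ B0 → same block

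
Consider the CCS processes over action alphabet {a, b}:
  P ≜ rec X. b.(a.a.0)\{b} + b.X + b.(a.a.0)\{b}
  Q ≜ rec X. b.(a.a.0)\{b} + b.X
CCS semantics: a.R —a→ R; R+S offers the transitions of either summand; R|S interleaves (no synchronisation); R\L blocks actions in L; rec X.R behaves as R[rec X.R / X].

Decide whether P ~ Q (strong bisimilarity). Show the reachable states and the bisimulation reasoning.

bisimilar

LTS(P): 4 reachable states
  m0 = rec X. b.(a.a.0)\{b} + b.X + b.(a.a.0)\{b} has moves -b-> m0, -b-> m1
  m1 = (a.a.0)\{b} has moves -a-> m2
  m2 = (a.0)\{b} has moves -a-> m3
  m3 = 0\{b} has moves ∅
LTS(Q): 4 reachable states
  n0 = rec X. b.(a.a.0)\{b} + b.X has moves -b-> n0, -b-> n1
  n1 = (a.a.0)\{b} has moves -a-> n2
  n2 = (a.0)\{b} has moves -a-> n3
  n3 = 0\{b} has moves ∅
Bisimilarity quotient blocks:
  B0 = {m0, n0}
  B1 = {m1, n1}
  B2 = {m2, n2}
  B3 = {m3, n3}
m0 ∈ B0, n0 ∈ B0 → same block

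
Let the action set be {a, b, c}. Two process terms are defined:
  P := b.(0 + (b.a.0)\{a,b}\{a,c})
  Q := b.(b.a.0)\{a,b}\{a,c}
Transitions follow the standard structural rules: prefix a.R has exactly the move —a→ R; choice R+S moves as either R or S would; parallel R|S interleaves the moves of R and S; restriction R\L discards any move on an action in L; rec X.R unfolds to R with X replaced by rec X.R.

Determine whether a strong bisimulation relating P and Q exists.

P's transition system — 2 states:
  s0 = b.(0 + (b.a.0)\{a,b}\{a,c}) | --b--▸ s1
  s1 = 0 + (b.a.0)\{a,b}\{a,c} | deadlocked
Q's transition system — 2 states:
  t0 = b.(b.a.0)\{a,b}\{a,c} | --b--▸ t1
  t1 = (b.a.0)\{a,b}\{a,c} | deadlocked
Bisimilarity quotient blocks:
  B0 = {s0, t0}
  B1 = {s1, t1}
s0 ∈ B0, t0 ∈ B0 → same block

bisimilar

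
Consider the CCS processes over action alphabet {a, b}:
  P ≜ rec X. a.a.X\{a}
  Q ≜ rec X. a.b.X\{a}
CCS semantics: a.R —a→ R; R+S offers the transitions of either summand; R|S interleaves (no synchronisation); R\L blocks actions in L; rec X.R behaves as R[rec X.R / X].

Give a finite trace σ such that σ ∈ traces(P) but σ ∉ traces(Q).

aa

P's transition system — 3 states:
  p0 = rec X. a.a.X\{a} → —a→ p1
  p1 = a.(rec X. a.a.X\{a})\{a} → —a→ p2
  p2 = (rec X. a.a.X\{a})\{a} → deadlocked
Q's transition system — 3 states:
  q0 = rec X. a.b.X\{a} → —a→ q1
  q1 = b.(rec X. a.b.X\{a})\{a} → —b→ q2
  q2 = (rec X. a.b.X\{a})\{a} → deadlocked
Run σ = ⟨aa⟩ on P: start {p0}
  [1] a ⇒ {p1}
  [2] a ⇒ {p2}
  — P admits the full trace.
Run σ = ⟨aa⟩ on Q: start {q0}
  [1] a ⇒ {q1}
  [2] a ⇒ no successor for Q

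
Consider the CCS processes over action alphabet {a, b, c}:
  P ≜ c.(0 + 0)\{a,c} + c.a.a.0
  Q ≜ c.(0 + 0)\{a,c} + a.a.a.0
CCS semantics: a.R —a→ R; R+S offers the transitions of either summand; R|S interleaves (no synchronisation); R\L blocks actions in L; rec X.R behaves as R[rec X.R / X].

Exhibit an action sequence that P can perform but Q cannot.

LTS(P): 5 reachable states
  m0 = c.(0 + 0)\{a,c} + c.a.a.0 :: —c→ m1, —c→ m2
  m1 = (0 + 0)\{a,c} :: (no moves)
  m2 = a.a.0 :: —a→ m3
  m3 = a.0 :: —a→ m4
  m4 = 0 :: (no moves)
LTS(Q): 5 reachable states
  n0 = c.(0 + 0)\{a,c} + a.a.a.0 :: —a→ n1, —c→ n2
  n1 = a.a.0 :: —a→ n3
  n2 = (0 + 0)\{a,c} :: (no moves)
  n3 = a.0 :: —a→ n4
  n4 = 0 :: (no moves)
Executing ca from P (initial set {m0}):
  [1] c ⇒ {m1, m2}
  [2] a ⇒ {m3}
  P completes σ.
Executing ca from Q (initial set {n0}):
  [1] c ⇒ {n2}
  [2] a ⇒ ∅  — Q cannot continue

ca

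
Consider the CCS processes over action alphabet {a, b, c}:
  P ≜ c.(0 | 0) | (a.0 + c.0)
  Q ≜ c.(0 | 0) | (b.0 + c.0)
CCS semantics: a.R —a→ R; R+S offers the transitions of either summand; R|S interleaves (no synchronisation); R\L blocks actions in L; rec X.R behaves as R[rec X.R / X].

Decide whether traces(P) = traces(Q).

LTS(P): 4 reachable states
  s0 = c.(0 | 0) | (a.0 + c.0) :: =a=> s1, =c=> s1, =c=> s2
  s1 = c.(0 | 0) | 0 :: =c=> s3
  s2 = 0 | 0 | (a.0 + c.0) :: =a=> s3, =c=> s3
  s3 = 0 | 0 | 0 :: stopped
LTS(Q): 4 reachable states
  t0 = c.(0 | 0) | (b.0 + c.0) :: =b=> t1, =c=> t1, =c=> t2
  t1 = c.(0 | 0) | 0 :: =c=> t3
  t2 = 0 | 0 | (b.0 + c.0) :: =b=> t3, =c=> t3
  t3 = 0 | 0 | 0 :: stopped
Executing a from P (initial set {s0}):
  after a @ step 1: {s1}
  — P admits the full trace.
Executing a from Q (initial set {t0}):
  after a @ step 1: ∅  — Q cannot continue

traces(P) ≠ traces(Q) — witness ⟨a⟩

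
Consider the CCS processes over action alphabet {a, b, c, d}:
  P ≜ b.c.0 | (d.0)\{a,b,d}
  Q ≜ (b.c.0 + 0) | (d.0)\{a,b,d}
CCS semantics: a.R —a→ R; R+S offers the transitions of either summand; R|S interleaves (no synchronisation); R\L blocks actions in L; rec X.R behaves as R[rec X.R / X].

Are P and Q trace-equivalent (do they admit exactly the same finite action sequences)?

traces(P) = traces(Q)

P's transition system — 3 states:
  p0 = b.c.0 | (d.0)\{a,b,d} has moves —b→ p1
  p1 = c.0 | (d.0)\{a,b,d} has moves —c→ p2
  p2 = 0 | (d.0)\{a,b,d} has moves ∅
Q's transition system — 3 states:
  q0 = (b.c.0 + 0) | (d.0)\{a,b,d} has moves —b→ q1
  q1 = c.0 | (d.0)\{a,b,d} has moves —c→ q2
  q2 = 0 | (d.0)\{a,b,d} has moves ∅
Partition-refinement fixed point:
  B0 = {p0, q0}
  B1 = {p1, q1}
  B2 = {p2, q2}
p0 ∈ B0, q0 ∈ B0 → same block
Bisimilar ⇒ trace-equivalent.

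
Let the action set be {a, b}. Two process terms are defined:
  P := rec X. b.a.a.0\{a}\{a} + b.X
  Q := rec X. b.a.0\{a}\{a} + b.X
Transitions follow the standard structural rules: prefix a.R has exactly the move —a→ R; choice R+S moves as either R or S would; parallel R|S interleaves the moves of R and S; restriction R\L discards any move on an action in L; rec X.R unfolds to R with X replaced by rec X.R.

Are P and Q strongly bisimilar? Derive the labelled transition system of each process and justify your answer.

P's transition system — 4 states:
  u0 = rec X. b.a.a.0\{a}\{a} + b.X :: --b--▸ u0, --b--▸ u1
  u1 = a.a.0\{a}\{a} :: --a--▸ u2
  u2 = a.0\{a}\{a} :: --a--▸ u3
  u3 = 0\{a}\{a} :: ·
Q's transition system — 3 states:
  v0 = rec X. b.a.0\{a}\{a} + b.X :: --b--▸ v0, --b--▸ v1
  v1 = a.0\{a}\{a} :: --a--▸ v2
  v2 = 0\{a}\{a} :: ·
Coarsest stable partition (strong bisimilarity classes):
  B0 = {u0}
  B1 = {u1}
  B2 = {u2, v1}
  B3 = {u3, v2}
  B4 = {v0}
u0 ∈ B0, v0 ∈ B4 → different blocks

NO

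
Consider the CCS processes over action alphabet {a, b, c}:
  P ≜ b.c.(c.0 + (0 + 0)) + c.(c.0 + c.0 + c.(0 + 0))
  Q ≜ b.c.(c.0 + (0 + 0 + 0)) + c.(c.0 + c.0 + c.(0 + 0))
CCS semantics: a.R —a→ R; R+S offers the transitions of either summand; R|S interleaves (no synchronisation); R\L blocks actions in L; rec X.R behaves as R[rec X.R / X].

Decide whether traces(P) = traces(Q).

P's transition system — 6 states:
  u0 = b.c.(c.0 + (0 + 0)) + c.(c.0 + c.0 + c.(0 + 0)) → —b→ u1, —c→ u2
  u1 = c.(c.0 + (0 + 0)) → —c→ u3
  u2 = c.0 + c.0 + c.(0 + 0) → —c→ u4, —c→ u5
  u3 = c.0 + (0 + 0) → —c→ u4
  u4 = 0 → deadlocked
  u5 = 0 + 0 → deadlocked
Q's transition system — 6 states:
  v0 = b.c.(c.0 + (0 + 0 + 0)) + c.(c.0 + c.0 + c.(0 + 0)) → —b→ v1, —c→ v2
  v1 = c.(c.0 + (0 + 0 + 0)) → —c→ v3
  v2 = c.0 + c.0 + c.(0 + 0) → —c→ v4, —c→ v5
  v3 = c.0 + (0 + 0 + 0) → —c→ v4
  v4 = 0 → deadlocked
  v5 = 0 + 0 → deadlocked
Bisimilarity quotient blocks:
  B0 = {u0, v0}
  B1 = {u1, v1}
  B2 = {u2, u3, v2, v3}
  B3 = {u4, u5, v4, v5}
u0 ∈ B0, v0 ∈ B0 → same block
Bisimilar ⇒ trace-equivalent.

YES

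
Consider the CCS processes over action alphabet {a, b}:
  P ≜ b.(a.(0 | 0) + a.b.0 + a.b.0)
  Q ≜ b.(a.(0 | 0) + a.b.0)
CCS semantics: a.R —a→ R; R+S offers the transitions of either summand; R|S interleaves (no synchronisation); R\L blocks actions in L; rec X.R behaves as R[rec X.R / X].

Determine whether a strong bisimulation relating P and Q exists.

bisimilar

LTS(P): 5 reachable states
  s0 = b.(a.(0 | 0) + a.b.0 + a.b.0) → ··b··> s1
  s1 = a.(0 | 0) + a.b.0 + a.b.0 → ··a··> s2, ··a··> s3
  s2 = 0 | 0 → deadlocked
  s3 = b.0 → ··b··> s4
  s4 = 0 → deadlocked
LTS(Q): 5 reachable states
  t0 = b.(a.(0 | 0) + a.b.0) → ··b··> t1
  t1 = a.(0 | 0) + a.b.0 → ··a··> t2, ··a··> t3
  t2 = 0 | 0 → deadlocked
  t3 = b.0 → ··b··> t4
  t4 = 0 → deadlocked
Partition-refinement fixed point:
  B0 = {s0, t0}
  B1 = {s1, t1}
  B2 = {s2, s4, t2, t4}
  B3 = {s3, t3}
s0 ∈ B0, t0 ∈ B0 → same block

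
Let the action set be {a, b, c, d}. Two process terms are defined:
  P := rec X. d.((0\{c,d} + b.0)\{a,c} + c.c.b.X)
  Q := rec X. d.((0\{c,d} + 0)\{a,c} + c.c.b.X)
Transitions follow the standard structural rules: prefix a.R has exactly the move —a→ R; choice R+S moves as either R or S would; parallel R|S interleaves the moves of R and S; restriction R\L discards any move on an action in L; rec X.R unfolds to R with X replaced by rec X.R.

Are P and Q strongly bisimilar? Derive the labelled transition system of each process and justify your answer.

Reachable graph of P (5 states):
  m0 = rec X. d.((0\{c,d} + b.0)\{a,c} + c.c.b.X) | -d-> m1
  m1 = (0\{c,d} + b.0)\{a,c} + c.c.b.(rec X. d.((0\{c,d} + b.0)\{a,c} + c.c.b.X)) | -b-> m2, -c-> m3
  m2 = 0\{a,c} | deadlocked
  m3 = c.b.(rec X. d.((0\{c,d} + b.0)\{a,c} + c.c.b.X)) | -c-> m4
  m4 = b.(rec X. d.((0\{c,d} + b.0)\{a,c} + c.c.b.X)) | -b-> m0
Reachable graph of Q (4 states):
  n0 = rec X. d.((0\{c,d} + 0)\{a,c} + c.c.b.X) | -d-> n1
  n1 = (0\{c,d} + 0)\{a,c} + c.c.b.(rec X. d.((0\{c,d} + 0)\{a,c} + c.c.b.X)) | -c-> n2
  n2 = c.b.(rec X. d.((0\{c,d} + 0)\{a,c} + c.c.b.X)) | -c-> n3
  n3 = b.(rec X. d.((0\{c,d} + 0)\{a,c} + c.c.b.X)) | -b-> n0
Partition-refinement fixed point:
  B0 = {m0}
  B1 = {m1}
  B2 = {m3}
  B3 = {m4}
  B4 = {m2}
  B5 = {n0}
  B6 = {n1}
  B7 = {n2}
  B8 = {n3}
m0 ∈ B0, n0 ∈ B5 → different blocks

not bisimilar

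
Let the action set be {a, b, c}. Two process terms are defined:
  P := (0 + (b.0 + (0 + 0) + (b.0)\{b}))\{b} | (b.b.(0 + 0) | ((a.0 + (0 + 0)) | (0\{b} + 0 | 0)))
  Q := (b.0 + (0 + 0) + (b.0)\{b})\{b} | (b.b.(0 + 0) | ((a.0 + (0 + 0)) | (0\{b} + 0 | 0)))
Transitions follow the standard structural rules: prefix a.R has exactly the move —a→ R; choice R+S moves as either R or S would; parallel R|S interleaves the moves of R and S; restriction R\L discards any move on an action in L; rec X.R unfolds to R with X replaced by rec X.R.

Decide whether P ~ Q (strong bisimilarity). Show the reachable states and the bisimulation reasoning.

LTS(P): 6 reachable states
  m0 = (0 + (b.0 + (0 + 0) + (b.0)\{b}))\{b} | (b.b.(0 + 0) | ((a.0 + (0 + 0)) | (0\{b} + 0 | 0))) → --a--▸ m1, --b--▸ m2
  m1 = (0 + (b.0 + (0 + 0) + (b.0)\{b}))\{b} | (b.b.(0 + 0) | (0 | (0\{b} + 0 | 0))) → --b--▸ m3
  m2 = (0 + (b.0 + (0 + 0) + (b.0)\{b}))\{b} | (b.(0 + 0) | ((a.0 + (0 + 0)) | (0\{b} + 0 | 0))) → --a--▸ m3, --b--▸ m4
  m3 = (0 + (b.0 + (0 + 0) + (b.0)\{b}))\{b} | (b.(0 + 0) | (0 | (0\{b} + 0 | 0))) → --b--▸ m5
  m4 = (0 + (b.0 + (0 + 0) + (b.0)\{b}))\{b} | ((0 + 0) | ((a.0 + (0 + 0)) | (0\{b} + 0 | 0))) → --a--▸ m5
  m5 = (0 + (b.0 + (0 + 0) + (b.0)\{b}))\{b} | ((0 + 0) | (0 | (0\{b} + 0 | 0))) → stopped
LTS(Q): 6 reachable states
  n0 = (b.0 + (0 + 0) + (b.0)\{b})\{b} | (b.b.(0 + 0) | ((a.0 + (0 + 0)) | (0\{b} + 0 | 0))) → --a--▸ n1, --b--▸ n2
  n1 = (b.0 + (0 + 0) + (b.0)\{b})\{b} | (b.b.(0 + 0) | (0 | (0\{b} + 0 | 0))) → --b--▸ n3
  n2 = (b.0 + (0 + 0) + (b.0)\{b})\{b} | (b.(0 + 0) | ((a.0 + (0 + 0)) | (0\{b} + 0 | 0))) → --a--▸ n3, --b--▸ n4
  n3 = (b.0 + (0 + 0) + (b.0)\{b})\{b} | (b.(0 + 0) | (0 | (0\{b} + 0 | 0))) → --b--▸ n5
  n4 = (b.0 + (0 + 0) + (b.0)\{b})\{b} | ((0 + 0) | ((a.0 + (0 + 0)) | (0\{b} + 0 | 0))) → --a--▸ n5
  n5 = (b.0 + (0 + 0) + (b.0)\{b})\{b} | ((0 + 0) | (0 | (0\{b} + 0 | 0))) → stopped
Partition-refinement fixed point:
  B0 = {m0, n0}
  B1 = {m2, n2}
  B2 = {m4, n4}
  B3 = {m5, n5}
  B4 = {m3, n3}
  B5 = {m1, n1}
m0 ∈ B0, n0 ∈ B0 → same block

YES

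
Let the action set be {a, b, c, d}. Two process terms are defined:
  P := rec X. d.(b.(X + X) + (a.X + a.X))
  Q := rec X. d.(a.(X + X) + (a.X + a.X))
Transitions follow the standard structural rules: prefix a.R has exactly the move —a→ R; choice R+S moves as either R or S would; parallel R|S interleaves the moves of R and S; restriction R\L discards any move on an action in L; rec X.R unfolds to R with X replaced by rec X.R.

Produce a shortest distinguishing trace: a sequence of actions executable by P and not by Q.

db

P's transition system — 3 states:
  m0 = rec X. d.(b.(X + X) + (a.X + a.X)) has moves -d-> m1
  m1 = b.((rec X. d.(b.(X + X) + (a.X + a.X))) + (rec X. d.(b.(X + X) + (a.X + a.X)))) + (a.(rec X. d.(b.(X + X) + (a.X + a.X))) + a.(rec X. d.(b.(X + X) + (a.X + a.X)))) has moves -a-> m0, -b-> m2
  m2 = (rec X. d.(b.(X + X) + (a.X + a.X))) + (rec X. d.(b.(X + X) + (a.X + a.X))) has moves -d-> m1
Q's transition system — 3 states:
  n0 = rec X. d.(a.(X + X) + (a.X + a.X)) has moves -d-> n1
  n1 = a.((rec X. d.(a.(X + X) + (a.X + a.X))) + (rec X. d.(a.(X + X) + (a.X + a.X)))) + (a.(rec X. d.(a.(X + X) + (a.X + a.X))) + a.(rec X. d.(a.(X + X) + (a.X + a.X)))) has moves -a-> n0, -a-> n2
  n2 = (rec X. d.(a.(X + X) + (a.X + a.X))) + (rec X. d.(a.(X + X) + (a.X + a.X))) has moves -d-> n1
Executing db from P (initial set {m0}):
  [1] d ⇒ {m1}
  [2] b ⇒ {m2}
  — P admits the full trace.
Executing db from Q (initial set {n0}):
  [1] d ⇒ {n1}
  [2] b ⇒ ∅ (Q stuck)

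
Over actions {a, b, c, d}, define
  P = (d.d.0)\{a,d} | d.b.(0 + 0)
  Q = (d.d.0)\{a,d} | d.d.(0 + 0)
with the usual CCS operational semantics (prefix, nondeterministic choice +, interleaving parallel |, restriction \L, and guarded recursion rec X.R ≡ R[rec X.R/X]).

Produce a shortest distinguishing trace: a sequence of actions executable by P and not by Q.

Reachable graph of P (3 states):
  p0 = (d.d.0)\{a,d} | d.b.(0 + 0) | —d→ p1
  p1 = (d.d.0)\{a,d} | b.(0 + 0) | —b→ p2
  p2 = (d.d.0)\{a,d} | (0 + 0) | deadlocked
Reachable graph of Q (3 states):
  q0 = (d.d.0)\{a,d} | d.d.(0 + 0) | —d→ q1
  q1 = (d.d.0)\{a,d} | d.(0 + 0) | —d→ q2
  q2 = (d.d.0)\{a,d} | (0 + 0) | deadlocked
Executing db from P (initial set {p0}):
  [1] d ⇒ {p1}
  [2] b ⇒ {p2}
  P completes σ.
Executing db from Q (initial set {q0}):
  [1] d ⇒ {q1}
  [2] b ⇒ ∅ (Q stuck)

db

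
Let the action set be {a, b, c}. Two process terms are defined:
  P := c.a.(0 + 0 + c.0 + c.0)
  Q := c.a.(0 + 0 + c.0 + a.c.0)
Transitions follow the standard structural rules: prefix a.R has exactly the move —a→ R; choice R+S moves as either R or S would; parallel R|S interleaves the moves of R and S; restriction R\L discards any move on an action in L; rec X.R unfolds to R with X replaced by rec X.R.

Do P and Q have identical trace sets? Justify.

trace-distinct — witness ⟨caa⟩

LTS(P): 4 reachable states
  m0 = c.a.(0 + 0 + c.0 + c.0) has moves -c-> m1
  m1 = a.(0 + 0 + c.0 + c.0) has moves -a-> m2
  m2 = 0 + 0 + c.0 + c.0 has moves -c-> m3
  m3 = 0 has moves ∅
LTS(Q): 5 reachable states
  n0 = c.a.(0 + 0 + c.0 + a.c.0) has moves -c-> n1
  n1 = a.(0 + 0 + c.0 + a.c.0) has moves -a-> n2
  n2 = 0 + 0 + c.0 + a.c.0 has moves -a-> n3, -c-> n4
  n3 = c.0 has moves -c-> n4
  n4 = 0 has moves ∅
Trace ⟨caa⟩ through Q, begin at {n0}:
  [1] c ⇒ {n1}
  [2] a ⇒ {n2}
  [3] a ⇒ {n3}
  — Q admits the full trace.
Trace ⟨caa⟩ through P, begin at {m0}:
  [1] c ⇒ {m1}
  [2] a ⇒ {m2}
  [3] a ⇒ no successor for P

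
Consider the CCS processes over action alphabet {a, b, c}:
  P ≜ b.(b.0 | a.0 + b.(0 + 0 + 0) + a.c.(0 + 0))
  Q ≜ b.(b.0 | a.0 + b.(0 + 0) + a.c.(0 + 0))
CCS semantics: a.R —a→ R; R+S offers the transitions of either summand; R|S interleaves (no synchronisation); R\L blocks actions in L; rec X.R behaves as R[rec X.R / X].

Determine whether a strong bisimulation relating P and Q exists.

P ~ Q

P's transition system — 8 states:
  p0 = b.(b.0 | a.0 + b.(0 + 0 + 0) + a.c.(0 + 0)) :: —b→ p1
  p1 = b.0 | a.0 + b.(0 + 0 + 0) + a.c.(0 + 0) :: —a→ p2, —a→ p3, —b→ p4, —b→ p5
  p2 = b.0 | 0 :: —b→ p6
  p3 = c.(0 + 0) :: —c→ p7
  p4 = 0 + 0 + 0 :: ∅
  p5 = 0 | a.0 :: —a→ p6
  p6 = 0 | 0 :: ∅
  p7 = 0 + 0 :: ∅
Q's transition system — 7 states:
  q0 = b.(b.0 | a.0 + b.(0 + 0) + a.c.(0 + 0)) :: —b→ q1
  q1 = b.0 | a.0 + b.(0 + 0) + a.c.(0 + 0) :: —a→ q2, —a→ q3, —b→ q4, —b→ q5
  q2 = b.0 | 0 :: —b→ q6
  q3 = c.(0 + 0) :: —c→ q4
  q4 = 0 + 0 :: ∅
  q5 = 0 | a.0 :: —a→ q6
  q6 = 0 | 0 :: ∅
Partition-refinement fixed point:
  B0 = {p0, q0}
  B1 = {p1, q1}
  B2 = {p3, q3}
  B3 = {p4, p6, p7, q4, q6}
  B4 = {p5, q5}
  B5 = {p2, q2}
p0 ∈ B0, q0 ∈ B0 → same block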